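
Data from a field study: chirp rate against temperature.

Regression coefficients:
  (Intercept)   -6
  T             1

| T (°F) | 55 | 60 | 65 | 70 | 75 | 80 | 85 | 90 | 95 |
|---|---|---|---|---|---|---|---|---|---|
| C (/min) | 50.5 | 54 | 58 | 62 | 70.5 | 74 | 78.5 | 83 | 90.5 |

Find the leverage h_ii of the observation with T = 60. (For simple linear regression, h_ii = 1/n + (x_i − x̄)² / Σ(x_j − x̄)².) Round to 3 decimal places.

h = 0.261

T̄ = (55 + 60 + 65 + 70 + 75 + 80 + 85 + 90 + 95)/9 = 75
Σ(T − T̄)² = 400 + 225 + 100 + 25 + 0 + 25 + 100 + 225 + 400 = 1500
h = 1/9 + (-15)²/1500 = 0.111111 + 0.15 = 0.261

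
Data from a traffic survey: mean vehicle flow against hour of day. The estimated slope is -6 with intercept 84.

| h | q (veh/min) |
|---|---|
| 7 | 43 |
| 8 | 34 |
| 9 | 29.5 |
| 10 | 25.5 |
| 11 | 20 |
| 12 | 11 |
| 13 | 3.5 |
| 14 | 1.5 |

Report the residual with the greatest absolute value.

r = -2.5

h=7: ŷ = 84 − 6·7 = 42; r = 43 − 42 = 1
h=8: ŷ = 84 − 6·8 = 36; r = 34 − 36 = -2
h=9: ŷ = 84 − 6·9 = 30; r = 29.5 − 30 = -0.5
h=10: ŷ = 84 − 6·10 = 24; r = 25.5 − 24 = 1.5
h=11: ŷ = 84 − 6·11 = 18; r = 20 − 18 = 2
h=12: ŷ = 84 − 6·12 = 12; r = 11 − 12 = -1
h=13: ŷ = 84 − 6·13 = 6; r = 3.5 − 6 = -2.5
h=14: ŷ = 84 − 6·14 = 0; r = 1.5 − 0 = 1.5
Largest |r| is 2.5 at h = 13, residual -2.5.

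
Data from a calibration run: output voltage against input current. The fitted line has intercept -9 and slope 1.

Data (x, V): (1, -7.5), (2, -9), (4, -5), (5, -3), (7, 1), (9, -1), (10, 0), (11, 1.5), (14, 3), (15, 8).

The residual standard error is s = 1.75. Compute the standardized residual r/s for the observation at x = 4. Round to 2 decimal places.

0.00

V̂ = -9 + 4 = -5
r = -5 − (-5) = 0
r/s = 0 / 1.75 = 0.00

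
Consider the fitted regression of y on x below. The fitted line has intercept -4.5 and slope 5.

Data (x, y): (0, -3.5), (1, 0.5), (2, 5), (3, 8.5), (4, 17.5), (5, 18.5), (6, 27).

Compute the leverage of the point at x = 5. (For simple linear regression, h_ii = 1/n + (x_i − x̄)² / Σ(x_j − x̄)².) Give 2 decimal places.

x̄ = (0 + 1 + 2 + 3 + 4 + 5 + 6)/7 = 3
Σ(x − x̄)² = 9 + 4 + 1 + 0 + 1 + 4 + 9 = 28
h = 1/7 + (2)²/28 = 0.142857 + 0.142857 = 0.29

h = 0.29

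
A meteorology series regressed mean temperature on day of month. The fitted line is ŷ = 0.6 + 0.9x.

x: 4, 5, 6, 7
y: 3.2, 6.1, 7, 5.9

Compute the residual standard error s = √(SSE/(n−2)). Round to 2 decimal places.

x=4: ŷ = 0.6 + 0.9·4 = 4.2; r = 3.2 − 4.2 = -1
x=5: ŷ = 0.6 + 0.9·5 = 5.1; r = 6.1 − 5.1 = 1
x=6: ŷ = 0.6 + 0.9·6 = 6; r = 7 − 6 = 1
x=7: ŷ = 0.6 + 0.9·7 = 6.9; r = 5.9 − 6.9 = -1
SSE = 1 + 1 + 1 + 1 = 4
s = √(4/2) = √2 ≈ 1.41

s = 1.41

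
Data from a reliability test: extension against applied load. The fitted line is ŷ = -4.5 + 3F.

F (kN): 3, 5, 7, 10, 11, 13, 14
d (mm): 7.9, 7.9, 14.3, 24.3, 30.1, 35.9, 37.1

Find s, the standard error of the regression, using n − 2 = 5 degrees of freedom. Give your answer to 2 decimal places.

F=3: ŷ = -4.5 + 3·3 = 4.5; e = 7.9 − 4.5 = 3.4
F=5: ŷ = -4.5 + 3·5 = 10.5; e = 7.9 − 10.5 = -2.6
F=7: ŷ = -4.5 + 3·7 = 16.5; e = 14.3 − 16.5 = -2.2
F=10: ŷ = -4.5 + 3·10 = 25.5; e = 24.3 − 25.5 = -1.2
F=11: ŷ = -4.5 + 3·11 = 28.5; e = 30.1 − 28.5 = 1.6
F=13: ŷ = -4.5 + 3·13 = 34.5; e = 35.9 − 34.5 = 1.4
F=14: ŷ = -4.5 + 3·14 = 37.5; e = 37.1 − 37.5 = -0.4
SSE = 11.56 + 6.76 + 4.84 + 1.44 + 2.56 + 1.96 + 0.16 = 29.28
s = √(29.28/5) = √5.856 ≈ 2.42

s = 2.42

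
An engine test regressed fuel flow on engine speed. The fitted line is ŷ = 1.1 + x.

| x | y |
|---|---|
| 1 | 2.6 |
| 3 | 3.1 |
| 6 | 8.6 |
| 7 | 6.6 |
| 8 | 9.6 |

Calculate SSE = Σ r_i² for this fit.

SSE = 6

x=1: ŷ = 1.1 + 1 = 2.1; r = 2.6 − 2.1 = 0.5
x=3: ŷ = 1.1 + 3 = 4.1; r = 3.1 − 4.1 = -1
x=6: ŷ = 1.1 + 6 = 7.1; r = 8.6 − 7.1 = 1.5
x=7: ŷ = 1.1 + 7 = 8.1; r = 6.6 − 8.1 = -1.5
x=8: ŷ = 1.1 + 8 = 9.1; r = 9.6 − 9.1 = 0.5
SSE = 0.25 + 1 + 2.25 + 2.25 + 0.25 = 6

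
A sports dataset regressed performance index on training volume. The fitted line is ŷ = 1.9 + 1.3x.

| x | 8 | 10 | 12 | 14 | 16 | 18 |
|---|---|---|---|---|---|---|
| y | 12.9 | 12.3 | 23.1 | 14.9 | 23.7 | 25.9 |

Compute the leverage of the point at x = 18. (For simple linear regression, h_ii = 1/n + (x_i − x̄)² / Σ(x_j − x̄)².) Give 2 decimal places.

h = 0.52

x̄ = (8 + 10 + 12 + 14 + 16 + 18)/6 = 13
Σ(x − x̄)² = 25 + 9 + 1 + 1 + 9 + 25 = 70
h = 1/6 + (5)²/70 = 0.166667 + 0.357143 = 0.52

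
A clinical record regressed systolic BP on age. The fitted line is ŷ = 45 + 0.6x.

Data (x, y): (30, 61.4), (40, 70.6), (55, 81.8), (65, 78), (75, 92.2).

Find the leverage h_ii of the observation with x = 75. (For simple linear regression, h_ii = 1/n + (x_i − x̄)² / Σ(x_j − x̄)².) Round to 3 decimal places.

x̄ = (30 + 40 + 55 + 65 + 75)/5 = 53
Σ(x − x̄)² = 529 + 169 + 4 + 144 + 484 = 1330
h = 1/5 + (22)²/1330 = 0.2 + 0.36391 = 0.564

h = 0.564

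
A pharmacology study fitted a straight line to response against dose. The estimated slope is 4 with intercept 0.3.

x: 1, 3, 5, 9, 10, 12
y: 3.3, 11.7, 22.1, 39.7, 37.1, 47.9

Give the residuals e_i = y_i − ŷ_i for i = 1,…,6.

x=1: ŷ = 0.3 + 4·1 = 4.3; e = 3.3 − 4.3 = -1
x=3: ŷ = 0.3 + 4·3 = 12.3; e = 11.7 − 12.3 = -0.6
x=5: ŷ = 0.3 + 4·5 = 20.3; e = 22.1 − 20.3 = 1.8
x=9: ŷ = 0.3 + 4·9 = 36.3; e = 39.7 − 36.3 = 3.4
x=10: ŷ = 0.3 + 4·10 = 40.3; e = 37.1 − 40.3 = -3.2
x=12: ŷ = 0.3 + 4·12 = 48.3; e = 47.9 − 48.3 = -0.4

-1, -0.6, 1.8, 3.4, -3.2, -0.4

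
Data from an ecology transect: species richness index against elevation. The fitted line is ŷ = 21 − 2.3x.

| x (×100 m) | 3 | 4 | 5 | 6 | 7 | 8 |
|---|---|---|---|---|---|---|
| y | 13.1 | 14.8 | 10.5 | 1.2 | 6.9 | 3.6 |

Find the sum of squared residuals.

x=3: ŷ = 21 − 2.3·3 = 14.1; e = 13.1 − 14.1 = -1
x=4: ŷ = 21 − 2.3·4 = 11.8; e = 14.8 − 11.8 = 3
x=5: ŷ = 21 − 2.3·5 = 9.5; e = 10.5 − 9.5 = 1
x=6: ŷ = 21 − 2.3·6 = 7.2; e = 1.2 − 7.2 = -6
x=7: ŷ = 21 − 2.3·7 = 4.9; e = 6.9 − 4.9 = 2
x=8: ŷ = 21 − 2.3·8 = 2.6; e = 3.6 − 2.6 = 1
SSE = 1 + 9 + 1 + 36 + 4 + 1 = 52

SSE = 52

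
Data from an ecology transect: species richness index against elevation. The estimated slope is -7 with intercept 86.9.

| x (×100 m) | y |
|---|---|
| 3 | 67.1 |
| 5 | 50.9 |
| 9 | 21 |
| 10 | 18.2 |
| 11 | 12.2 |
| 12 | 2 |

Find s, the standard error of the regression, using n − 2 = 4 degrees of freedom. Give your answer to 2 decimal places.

s = 2.16

x=3: ŷ = 86.9 − 7·3 = 65.9; e = 67.1 − 65.9 = 1.2
x=5: ŷ = 86.9 − 7·5 = 51.9; e = 50.9 − 51.9 = -1
x=9: ŷ = 86.9 − 7·9 = 23.9; e = 21 − 23.9 = -2.9
x=10: ŷ = 86.9 − 7·10 = 16.9; e = 18.2 − 16.9 = 1.3
x=11: ŷ = 86.9 − 7·11 = 9.9; e = 12.2 − 9.9 = 2.3
x=12: ŷ = 86.9 − 7·12 = 2.9; e = 2 − 2.9 = -0.9
SSE = 1.44 + 1 + 8.41 + 1.69 + 5.29 + 0.81 = 18.64
s = √(18.64/4) = √4.66 ≈ 2.16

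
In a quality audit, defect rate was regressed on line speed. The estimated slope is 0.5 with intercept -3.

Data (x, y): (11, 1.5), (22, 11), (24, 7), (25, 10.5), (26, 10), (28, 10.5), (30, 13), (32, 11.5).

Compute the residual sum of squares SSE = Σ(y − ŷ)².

x=11: ŷ = -3 + 0.5·11 = 2.5; r = 1.5 − 2.5 = -1
x=22: ŷ = -3 + 0.5·22 = 8; r = 11 − 8 = 3
x=24: ŷ = -3 + 0.5·24 = 9; r = 7 − 9 = -2
x=25: ŷ = -3 + 0.5·25 = 9.5; r = 10.5 − 9.5 = 1
x=26: ŷ = -3 + 0.5·26 = 10; r = 10 − 10 = 0
x=28: ŷ = -3 + 0.5·28 = 11; r = 10.5 − 11 = -0.5
x=30: ŷ = -3 + 0.5·30 = 12; r = 13 − 12 = 1
x=32: ŷ = -3 + 0.5·32 = 13; r = 11.5 − 13 = -1.5
SSE = 1 + 9 + 4 + 1 + 0 + 0.25 + 1 + 2.25 = 18.5

SSE = 18.5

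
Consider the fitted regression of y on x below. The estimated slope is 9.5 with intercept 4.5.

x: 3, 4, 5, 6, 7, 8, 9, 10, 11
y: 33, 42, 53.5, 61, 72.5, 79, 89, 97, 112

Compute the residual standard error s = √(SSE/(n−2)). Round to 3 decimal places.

s = 1.832

x=3: ŷ = 4.5 + 9.5·3 = 33; r = 33 − 33 = 0
x=4: ŷ = 4.5 + 9.5·4 = 42.5; r = 42 − 42.5 = -0.5
x=5: ŷ = 4.5 + 9.5·5 = 52; r = 53.5 − 52 = 1.5
x=6: ŷ = 4.5 + 9.5·6 = 61.5; r = 61 − 61.5 = -0.5
x=7: ŷ = 4.5 + 9.5·7 = 71; r = 72.5 − 71 = 1.5
x=8: ŷ = 4.5 + 9.5·8 = 80.5; r = 79 − 80.5 = -1.5
x=9: ŷ = 4.5 + 9.5·9 = 90; r = 89 − 90 = -1
x=10: ŷ = 4.5 + 9.5·10 = 99.5; r = 97 − 99.5 = -2.5
x=11: ŷ = 4.5 + 9.5·11 = 109; r = 112 − 109 = 3
SSE = 0 + 0.25 + 2.25 + 0.25 + 2.25 + 2.25 + 1 + 6.25 + 9 = 23.5
s = √(23.5/7) = √3.35714 ≈ 1.832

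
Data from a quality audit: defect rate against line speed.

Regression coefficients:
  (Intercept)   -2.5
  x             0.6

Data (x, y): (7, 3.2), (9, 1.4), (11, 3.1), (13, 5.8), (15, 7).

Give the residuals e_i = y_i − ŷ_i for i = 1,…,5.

1.5, -1.5, -1, 0.5, 0.5

x=7: ŷ = -2.5 + 0.6·7 = 1.7; e = 3.2 − 1.7 = 1.5
x=9: ŷ = -2.5 + 0.6·9 = 2.9; e = 1.4 − 2.9 = -1.5
x=11: ŷ = -2.5 + 0.6·11 = 4.1; e = 3.1 − 4.1 = -1
x=13: ŷ = -2.5 + 0.6·13 = 5.3; e = 5.8 − 5.3 = 0.5
x=15: ŷ = -2.5 + 0.6·15 = 6.5; e = 7 − 6.5 = 0.5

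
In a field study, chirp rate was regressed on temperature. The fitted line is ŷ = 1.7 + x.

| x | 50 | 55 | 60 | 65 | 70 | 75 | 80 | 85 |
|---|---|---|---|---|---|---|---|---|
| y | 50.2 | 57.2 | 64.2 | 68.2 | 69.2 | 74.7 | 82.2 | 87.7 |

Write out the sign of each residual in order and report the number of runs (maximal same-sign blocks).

4 runs

x=50: ŷ = 1.7 + 50 = 51.7; e = 50.2 − 51.7 = -1.5
x=55: ŷ = 1.7 + 55 = 56.7; e = 57.2 − 56.7 = 0.5
x=60: ŷ = 1.7 + 60 = 61.7; e = 64.2 − 61.7 = 2.5
x=65: ŷ = 1.7 + 65 = 66.7; e = 68.2 − 66.7 = 1.5
x=70: ŷ = 1.7 + 70 = 71.7; e = 69.2 − 71.7 = -2.5
x=75: ŷ = 1.7 + 75 = 76.7; e = 74.7 − 76.7 = -2
x=80: ŷ = 1.7 + 80 = 81.7; e = 82.2 − 81.7 = 0.5
x=85: ŷ = 1.7 + 85 = 86.7; e = 87.7 − 86.7 = 1
Signs: − + + + − − + +
Runs: −×1, +×3, −×2, +×2 → 4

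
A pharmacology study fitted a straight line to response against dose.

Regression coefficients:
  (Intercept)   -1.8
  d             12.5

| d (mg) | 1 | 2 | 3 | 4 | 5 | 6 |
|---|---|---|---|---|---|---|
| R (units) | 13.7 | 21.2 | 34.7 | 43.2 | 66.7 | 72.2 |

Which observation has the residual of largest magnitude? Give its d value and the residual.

d = 5, e = 6

d=1: R̂ = -1.8 + 12.5·1 = 10.7; e = 13.7 − 10.7 = 3
d=2: R̂ = -1.8 + 12.5·2 = 23.2; e = 21.2 − 23.2 = -2
d=3: R̂ = -1.8 + 12.5·3 = 35.7; e = 34.7 − 35.7 = -1
d=4: R̂ = -1.8 + 12.5·4 = 48.2; e = 43.2 − 48.2 = -5
d=5: R̂ = -1.8 + 12.5·5 = 60.7; e = 66.7 − 60.7 = 6
d=6: R̂ = -1.8 + 12.5·6 = 73.2; e = 72.2 − 73.2 = -1
Largest |e| is 6 at d = 5, residual 6.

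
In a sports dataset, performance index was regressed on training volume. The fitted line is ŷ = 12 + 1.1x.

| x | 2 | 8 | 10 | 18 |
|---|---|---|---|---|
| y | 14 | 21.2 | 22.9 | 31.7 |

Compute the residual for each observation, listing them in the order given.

x=2: ŷ = 12 + 1.1·2 = 14.2; r = 14 − 14.2 = -0.2
x=8: ŷ = 12 + 1.1·8 = 20.8; r = 21.2 − 20.8 = 0.4
x=10: ŷ = 12 + 1.1·10 = 23; r = 22.9 − 23 = -0.1
x=18: ŷ = 12 + 1.1·18 = 31.8; r = 31.7 − 31.8 = -0.1

-0.2, 0.4, -0.1, -0.1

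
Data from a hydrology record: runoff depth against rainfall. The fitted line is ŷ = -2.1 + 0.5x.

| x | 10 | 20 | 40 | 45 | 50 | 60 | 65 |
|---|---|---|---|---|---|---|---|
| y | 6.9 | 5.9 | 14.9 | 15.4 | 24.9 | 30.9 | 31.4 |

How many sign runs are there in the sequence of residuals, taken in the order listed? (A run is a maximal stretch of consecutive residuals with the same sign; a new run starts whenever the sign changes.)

x=10: ŷ = -2.1 + 0.5·10 = 2.9; e = 6.9 − 2.9 = 4
x=20: ŷ = -2.1 + 0.5·20 = 7.9; e = 5.9 − 7.9 = -2
x=40: ŷ = -2.1 + 0.5·40 = 17.9; e = 14.9 − 17.9 = -3
x=45: ŷ = -2.1 + 0.5·45 = 20.4; e = 15.4 − 20.4 = -5
x=50: ŷ = -2.1 + 0.5·50 = 22.9; e = 24.9 − 22.9 = 2
x=60: ŷ = -2.1 + 0.5·60 = 27.9; e = 30.9 − 27.9 = 3
x=65: ŷ = -2.1 + 0.5·65 = 30.4; e = 31.4 − 30.4 = 1
Signs: + − − − + + +
Runs: +×1, −×3, +×3 → 3

3 runs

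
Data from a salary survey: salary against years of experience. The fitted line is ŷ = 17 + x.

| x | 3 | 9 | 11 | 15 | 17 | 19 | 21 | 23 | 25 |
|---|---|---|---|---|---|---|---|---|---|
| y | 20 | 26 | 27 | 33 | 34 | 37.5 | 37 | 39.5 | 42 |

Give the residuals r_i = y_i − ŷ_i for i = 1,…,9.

x=3: ŷ = 17 + 3 = 20; r = 20 − 20 = 0
x=9: ŷ = 17 + 9 = 26; r = 26 − 26 = 0
x=11: ŷ = 17 + 11 = 28; r = 27 − 28 = -1
x=15: ŷ = 17 + 15 = 32; r = 33 − 32 = 1
x=17: ŷ = 17 + 17 = 34; r = 34 − 34 = 0
x=19: ŷ = 17 + 19 = 36; r = 37.5 − 36 = 1.5
x=21: ŷ = 17 + 21 = 38; r = 37 − 38 = -1
x=23: ŷ = 17 + 23 = 40; r = 39.5 − 40 = -0.5
x=25: ŷ = 17 + 25 = 42; r = 42 − 42 = 0

0, 0, -1, 1, 0, 1.5, -1, -0.5, 0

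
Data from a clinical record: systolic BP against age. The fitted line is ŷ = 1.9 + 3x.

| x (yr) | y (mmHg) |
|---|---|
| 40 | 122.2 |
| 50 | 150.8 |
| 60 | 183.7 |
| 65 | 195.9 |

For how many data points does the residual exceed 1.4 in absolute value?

1

x=40: ŷ = 1.9 + 3·40 = 121.9; e = 122.2 − 121.9 = 0.3
x=50: ŷ = 1.9 + 3·50 = 151.9; e = 150.8 − 151.9 = -1.1
x=60: ŷ = 1.9 + 3·60 = 181.9; e = 183.7 − 181.9 = 1.8
x=65: ŷ = 1.9 + 3·65 = 196.9; e = 195.9 − 196.9 = -1
|e| > 1.4: x=60 (|e|=1.8) → 1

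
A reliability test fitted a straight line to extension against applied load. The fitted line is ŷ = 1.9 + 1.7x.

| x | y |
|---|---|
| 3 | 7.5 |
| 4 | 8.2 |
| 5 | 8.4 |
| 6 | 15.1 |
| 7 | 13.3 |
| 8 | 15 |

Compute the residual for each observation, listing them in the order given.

x=3: ŷ = 1.9 + 1.7·3 = 7; r = 7.5 − 7 = 0.5
x=4: ŷ = 1.9 + 1.7·4 = 8.7; r = 8.2 − 8.7 = -0.5
x=5: ŷ = 1.9 + 1.7·5 = 10.4; r = 8.4 − 10.4 = -2
x=6: ŷ = 1.9 + 1.7·6 = 12.1; r = 15.1 − 12.1 = 3
x=7: ŷ = 1.9 + 1.7·7 = 13.8; r = 13.3 − 13.8 = -0.5
x=8: ŷ = 1.9 + 1.7·8 = 15.5; r = 15 − 15.5 = -0.5

0.5, -0.5, -2, 3, -0.5, -0.5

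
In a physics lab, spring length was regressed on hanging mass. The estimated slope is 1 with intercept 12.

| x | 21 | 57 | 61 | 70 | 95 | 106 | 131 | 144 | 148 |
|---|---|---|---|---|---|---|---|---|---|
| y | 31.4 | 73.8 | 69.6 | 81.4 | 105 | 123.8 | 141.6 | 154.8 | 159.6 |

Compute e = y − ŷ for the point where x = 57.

e = 4.8

ŷ = 12 + 57 = 69
e = 73.8 − 69 = 4.8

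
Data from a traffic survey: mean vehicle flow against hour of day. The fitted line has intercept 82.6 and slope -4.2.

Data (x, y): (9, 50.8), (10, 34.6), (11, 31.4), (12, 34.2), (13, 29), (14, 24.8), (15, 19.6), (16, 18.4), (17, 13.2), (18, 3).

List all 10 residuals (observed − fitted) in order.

6, -6, -5, 2, 1, 1, 0, 3, 2, -4

x=9: ŷ = 82.6 − 4.2·9 = 44.8; r = 50.8 − 44.8 = 6
x=10: ŷ = 82.6 − 4.2·10 = 40.6; r = 34.6 − 40.6 = -6
x=11: ŷ = 82.6 − 4.2·11 = 36.4; r = 31.4 − 36.4 = -5
x=12: ŷ = 82.6 − 4.2·12 = 32.2; r = 34.2 − 32.2 = 2
x=13: ŷ = 82.6 − 4.2·13 = 28; r = 29 − 28 = 1
x=14: ŷ = 82.6 − 4.2·14 = 23.8; r = 24.8 − 23.8 = 1
x=15: ŷ = 82.6 − 4.2·15 = 19.6; r = 19.6 − 19.6 = 0
x=16: ŷ = 82.6 − 4.2·16 = 15.4; r = 18.4 − 15.4 = 3
x=17: ŷ = 82.6 − 4.2·17 = 11.2; r = 13.2 − 11.2 = 2
x=18: ŷ = 82.6 − 4.2·18 = 7; r = 3 − 7 = -4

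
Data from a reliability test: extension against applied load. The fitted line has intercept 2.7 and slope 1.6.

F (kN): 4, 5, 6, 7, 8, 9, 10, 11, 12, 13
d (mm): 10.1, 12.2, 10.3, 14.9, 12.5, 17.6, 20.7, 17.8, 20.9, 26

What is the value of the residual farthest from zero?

e = -3

F=4: d̂ = 2.7 + 1.6·4 = 9.1; e = 10.1 − 9.1 = 1
F=5: d̂ = 2.7 + 1.6·5 = 10.7; e = 12.2 − 10.7 = 1.5
F=6: d̂ = 2.7 + 1.6·6 = 12.3; e = 10.3 − 12.3 = -2
F=7: d̂ = 2.7 + 1.6·7 = 13.9; e = 14.9 − 13.9 = 1
F=8: d̂ = 2.7 + 1.6·8 = 15.5; e = 12.5 − 15.5 = -3
F=9: d̂ = 2.7 + 1.6·9 = 17.1; e = 17.6 − 17.1 = 0.5
F=10: d̂ = 2.7 + 1.6·10 = 18.7; e = 20.7 − 18.7 = 2
F=11: d̂ = 2.7 + 1.6·11 = 20.3; e = 17.8 − 20.3 = -2.5
F=12: d̂ = 2.7 + 1.6·12 = 21.9; e = 20.9 − 21.9 = -1
F=13: d̂ = 2.7 + 1.6·13 = 23.5; e = 26 − 23.5 = 2.5
Largest |e| is 3 at F = 8, residual -3.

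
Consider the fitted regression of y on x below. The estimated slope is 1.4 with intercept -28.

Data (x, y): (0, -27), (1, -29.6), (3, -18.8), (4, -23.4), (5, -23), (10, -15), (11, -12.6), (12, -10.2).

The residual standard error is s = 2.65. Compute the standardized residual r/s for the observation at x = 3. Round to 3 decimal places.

ŷ = -28 + 1.4·3 = -23.8
r = -18.8 − (-23.8) = 5
r/s = 5 / 2.65 = 1.887

1.887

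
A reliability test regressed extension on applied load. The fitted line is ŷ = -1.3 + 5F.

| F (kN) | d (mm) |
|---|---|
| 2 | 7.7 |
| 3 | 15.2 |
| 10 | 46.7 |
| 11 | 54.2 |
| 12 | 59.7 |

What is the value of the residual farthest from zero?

F=2: ŷ = -1.3 + 5·2 = 8.7; r = 7.7 − 8.7 = -1
F=3: ŷ = -1.3 + 5·3 = 13.7; r = 15.2 − 13.7 = 1.5
F=10: ŷ = -1.3 + 5·10 = 48.7; r = 46.7 − 48.7 = -2
F=11: ŷ = -1.3 + 5·11 = 53.7; r = 54.2 − 53.7 = 0.5
F=12: ŷ = -1.3 + 5·12 = 58.7; r = 59.7 − 58.7 = 1
Largest |r| is 2 at F = 10, residual -2.

r = -2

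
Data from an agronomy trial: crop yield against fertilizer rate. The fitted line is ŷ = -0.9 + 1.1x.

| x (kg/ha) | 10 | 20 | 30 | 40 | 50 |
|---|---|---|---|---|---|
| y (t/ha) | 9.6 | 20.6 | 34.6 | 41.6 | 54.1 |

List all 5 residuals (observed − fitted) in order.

x=10: ŷ = -0.9 + 1.1·10 = 10.1; e = 9.6 − 10.1 = -0.5
x=20: ŷ = -0.9 + 1.1·20 = 21.1; e = 20.6 − 21.1 = -0.5
x=30: ŷ = -0.9 + 1.1·30 = 32.1; e = 34.6 − 32.1 = 2.5
x=40: ŷ = -0.9 + 1.1·40 = 43.1; e = 41.6 − 43.1 = -1.5
x=50: ŷ = -0.9 + 1.1·50 = 54.1; e = 54.1 − 54.1 = 0

-0.5, -0.5, 2.5, -1.5, 0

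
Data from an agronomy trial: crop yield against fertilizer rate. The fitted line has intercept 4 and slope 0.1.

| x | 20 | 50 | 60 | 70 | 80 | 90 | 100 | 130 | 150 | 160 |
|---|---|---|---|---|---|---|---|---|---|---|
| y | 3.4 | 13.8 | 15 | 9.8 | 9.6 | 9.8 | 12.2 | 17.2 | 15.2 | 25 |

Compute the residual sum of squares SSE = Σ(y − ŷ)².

SSE = 114.96

x=20: ŷ = 4 + 0.1·20 = 6; r = 3.4 − 6 = -2.6
x=50: ŷ = 4 + 0.1·50 = 9; r = 13.8 − 9 = 4.8
x=60: ŷ = 4 + 0.1·60 = 10; r = 15 − 10 = 5
x=70: ŷ = 4 + 0.1·70 = 11; r = 9.8 − 11 = -1.2
x=80: ŷ = 4 + 0.1·80 = 12; r = 9.6 − 12 = -2.4
x=90: ŷ = 4 + 0.1·90 = 13; r = 9.8 − 13 = -3.2
x=100: ŷ = 4 + 0.1·100 = 14; r = 12.2 − 14 = -1.8
x=130: ŷ = 4 + 0.1·130 = 17; r = 17.2 − 17 = 0.2
x=150: ŷ = 4 + 0.1·150 = 19; r = 15.2 − 19 = -3.8
x=160: ŷ = 4 + 0.1·160 = 20; r = 25 − 20 = 5
SSE = 6.76 + 23.04 + 25 + 1.44 + 5.76 + 10.24 + 3.24 + 0.04 + 14.44 + 25 = 114.96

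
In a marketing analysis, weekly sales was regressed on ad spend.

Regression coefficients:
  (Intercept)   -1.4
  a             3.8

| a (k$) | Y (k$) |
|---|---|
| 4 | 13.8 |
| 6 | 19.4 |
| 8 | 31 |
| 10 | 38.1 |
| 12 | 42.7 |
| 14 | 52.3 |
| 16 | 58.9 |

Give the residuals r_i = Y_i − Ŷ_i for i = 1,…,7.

a=4: Ŷ = -1.4 + 3.8·4 = 13.8; r = 13.8 − 13.8 = 0
a=6: Ŷ = -1.4 + 3.8·6 = 21.4; r = 19.4 − 21.4 = -2
a=8: Ŷ = -1.4 + 3.8·8 = 29; r = 31 − 29 = 2
a=10: Ŷ = -1.4 + 3.8·10 = 36.6; r = 38.1 − 36.6 = 1.5
a=12: Ŷ = -1.4 + 3.8·12 = 44.2; r = 42.7 − 44.2 = -1.5
a=14: Ŷ = -1.4 + 3.8·14 = 51.8; r = 52.3 − 51.8 = 0.5
a=16: Ŷ = -1.4 + 3.8·16 = 59.4; r = 58.9 − 59.4 = -0.5

0, -2, 2, 1.5, -1.5, 0.5, -0.5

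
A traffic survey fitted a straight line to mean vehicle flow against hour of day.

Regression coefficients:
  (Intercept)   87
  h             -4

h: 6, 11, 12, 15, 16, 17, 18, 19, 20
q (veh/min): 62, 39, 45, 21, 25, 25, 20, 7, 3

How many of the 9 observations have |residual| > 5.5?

3

h=6: ŷ = 87 − 4·6 = 63; e = 62 − 63 = -1
h=11: ŷ = 87 − 4·11 = 43; e = 39 − 43 = -4
h=12: ŷ = 87 − 4·12 = 39; e = 45 − 39 = 6
h=15: ŷ = 87 − 4·15 = 27; e = 21 − 27 = -6
h=16: ŷ = 87 − 4·16 = 23; e = 25 − 23 = 2
h=17: ŷ = 87 − 4·17 = 19; e = 25 − 19 = 6
h=18: ŷ = 87 − 4·18 = 15; e = 20 − 15 = 5
h=19: ŷ = 87 − 4·19 = 11; e = 7 − 11 = -4
h=20: ŷ = 87 − 4·20 = 7; e = 3 − 7 = -4
|e| > 5.5: h=12 (|e|=6), h=15 (|e|=6), h=17 (|e|=6) → 3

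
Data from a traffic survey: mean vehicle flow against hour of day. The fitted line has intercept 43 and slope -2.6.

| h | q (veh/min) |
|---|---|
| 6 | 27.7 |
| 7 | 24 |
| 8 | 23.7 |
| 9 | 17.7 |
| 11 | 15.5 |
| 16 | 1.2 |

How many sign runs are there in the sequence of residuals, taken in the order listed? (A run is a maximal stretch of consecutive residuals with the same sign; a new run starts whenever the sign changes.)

h=6: q̂ = 43 − 2.6·6 = 27.4; r = 27.7 − 27.4 = 0.3
h=7: q̂ = 43 − 2.6·7 = 24.8; r = 24 − 24.8 = -0.8
h=8: q̂ = 43 − 2.6·8 = 22.2; r = 23.7 − 22.2 = 1.5
h=9: q̂ = 43 − 2.6·9 = 19.6; r = 17.7 − 19.6 = -1.9
h=11: q̂ = 43 − 2.6·11 = 14.4; r = 15.5 − 14.4 = 1.1
h=16: q̂ = 43 − 2.6·16 = 1.4; r = 1.2 − 1.4 = -0.2
Signs: + − + − + −
Runs: +×1, −×1, +×1, −×1, +×1, −×1 → 6

6 runs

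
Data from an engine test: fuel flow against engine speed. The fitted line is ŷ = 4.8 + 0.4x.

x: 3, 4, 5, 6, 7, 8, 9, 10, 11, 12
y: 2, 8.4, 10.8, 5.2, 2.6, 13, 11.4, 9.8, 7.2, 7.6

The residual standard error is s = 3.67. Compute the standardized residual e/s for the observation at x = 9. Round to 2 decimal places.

ŷ = 4.8 + 0.4·9 = 8.4
e = 11.4 − 8.4 = 3
e/s = 3 / 3.67 = 0.82

0.82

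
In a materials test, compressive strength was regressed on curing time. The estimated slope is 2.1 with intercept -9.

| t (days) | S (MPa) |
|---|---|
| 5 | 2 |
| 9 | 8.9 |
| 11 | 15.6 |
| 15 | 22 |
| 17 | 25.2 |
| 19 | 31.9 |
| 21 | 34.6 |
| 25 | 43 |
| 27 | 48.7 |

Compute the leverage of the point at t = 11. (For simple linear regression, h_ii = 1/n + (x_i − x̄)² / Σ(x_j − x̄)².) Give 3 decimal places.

h = 0.183

t̄ = (5 + 9 + 11 + 15 + 17 + 19 + 21 + 25 + 27)/9 = 16.5556
Σ(t − t̄)² = 133.531 + 57.0864 + 30.8642 + 2.41975 + 0.197531 + 5.97531 + 19.7531 + 71.3086 + 109.086 = 430.222
h = 1/9 + (-5.55556)²/430.222 = 0.111111 + 0.0717401 = 0.183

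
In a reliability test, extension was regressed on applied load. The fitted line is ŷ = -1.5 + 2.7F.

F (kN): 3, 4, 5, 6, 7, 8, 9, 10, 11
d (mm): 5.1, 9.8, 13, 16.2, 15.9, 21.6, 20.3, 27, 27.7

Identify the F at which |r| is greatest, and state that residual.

F = 9, r = -2.5

F=3: ŷ = -1.5 + 2.7·3 = 6.6; r = 5.1 − 6.6 = -1.5
F=4: ŷ = -1.5 + 2.7·4 = 9.3; r = 9.8 − 9.3 = 0.5
F=5: ŷ = -1.5 + 2.7·5 = 12; r = 13 − 12 = 1
F=6: ŷ = -1.5 + 2.7·6 = 14.7; r = 16.2 − 14.7 = 1.5
F=7: ŷ = -1.5 + 2.7·7 = 17.4; r = 15.9 − 17.4 = -1.5
F=8: ŷ = -1.5 + 2.7·8 = 20.1; r = 21.6 − 20.1 = 1.5
F=9: ŷ = -1.5 + 2.7·9 = 22.8; r = 20.3 − 22.8 = -2.5
F=10: ŷ = -1.5 + 2.7·10 = 25.5; r = 27 − 25.5 = 1.5
F=11: ŷ = -1.5 + 2.7·11 = 28.2; r = 27.7 − 28.2 = -0.5
Largest |r| is 2.5 at F = 9, residual -2.5.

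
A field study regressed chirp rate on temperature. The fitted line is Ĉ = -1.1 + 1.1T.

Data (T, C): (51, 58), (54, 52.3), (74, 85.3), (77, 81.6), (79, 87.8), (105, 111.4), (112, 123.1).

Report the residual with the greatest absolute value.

e = -6

T=51: Ĉ = -1.1 + 1.1·51 = 55; e = 58 − 55 = 3
T=54: Ĉ = -1.1 + 1.1·54 = 58.3; e = 52.3 − 58.3 = -6
T=74: Ĉ = -1.1 + 1.1·74 = 80.3; e = 85.3 − 80.3 = 5
T=77: Ĉ = -1.1 + 1.1·77 = 83.6; e = 81.6 − 83.6 = -2
T=79: Ĉ = -1.1 + 1.1·79 = 85.8; e = 87.8 − 85.8 = 2
T=105: Ĉ = -1.1 + 1.1·105 = 114.4; e = 111.4 − 114.4 = -3
T=112: Ĉ = -1.1 + 1.1·112 = 122.1; e = 123.1 − 122.1 = 1
Largest |e| is 6 at T = 54, residual -6.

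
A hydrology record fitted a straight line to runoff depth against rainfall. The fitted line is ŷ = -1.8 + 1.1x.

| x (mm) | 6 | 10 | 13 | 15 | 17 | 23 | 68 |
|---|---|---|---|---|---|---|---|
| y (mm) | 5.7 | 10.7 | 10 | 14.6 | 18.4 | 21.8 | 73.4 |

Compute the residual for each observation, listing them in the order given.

x=6: ŷ = -1.8 + 1.1·6 = 4.8; r = 5.7 − 4.8 = 0.9
x=10: ŷ = -1.8 + 1.1·10 = 9.2; r = 10.7 − 9.2 = 1.5
x=13: ŷ = -1.8 + 1.1·13 = 12.5; r = 10 − 12.5 = -2.5
x=15: ŷ = -1.8 + 1.1·15 = 14.7; r = 14.6 − 14.7 = -0.1
x=17: ŷ = -1.8 + 1.1·17 = 16.9; r = 18.4 − 16.9 = 1.5
x=23: ŷ = -1.8 + 1.1·23 = 23.5; r = 21.8 − 23.5 = -1.7
x=68: ŷ = -1.8 + 1.1·68 = 73; r = 73.4 − 73 = 0.4

0.9, 1.5, -2.5, -0.1, 1.5, -1.7, 0.4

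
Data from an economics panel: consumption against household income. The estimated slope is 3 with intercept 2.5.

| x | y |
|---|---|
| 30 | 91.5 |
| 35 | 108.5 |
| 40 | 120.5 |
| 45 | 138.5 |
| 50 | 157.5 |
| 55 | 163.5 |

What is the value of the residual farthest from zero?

x=30: ŷ = 2.5 + 3·30 = 92.5; r = 91.5 − 92.5 = -1
x=35: ŷ = 2.5 + 3·35 = 107.5; r = 108.5 − 107.5 = 1
x=40: ŷ = 2.5 + 3·40 = 122.5; r = 120.5 − 122.5 = -2
x=45: ŷ = 2.5 + 3·45 = 137.5; r = 138.5 − 137.5 = 1
x=50: ŷ = 2.5 + 3·50 = 152.5; r = 157.5 − 152.5 = 5
x=55: ŷ = 2.5 + 3·55 = 167.5; r = 163.5 − 167.5 = -4
Largest |r| is 5 at x = 50, residual 5.

r = 5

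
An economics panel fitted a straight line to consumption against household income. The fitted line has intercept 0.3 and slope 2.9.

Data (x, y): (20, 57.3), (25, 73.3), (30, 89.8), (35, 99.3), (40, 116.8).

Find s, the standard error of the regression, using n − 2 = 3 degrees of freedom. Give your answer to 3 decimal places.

x=20: ŷ = 0.3 + 2.9·20 = 58.3; r = 57.3 − 58.3 = -1
x=25: ŷ = 0.3 + 2.9·25 = 72.8; r = 73.3 − 72.8 = 0.5
x=30: ŷ = 0.3 + 2.9·30 = 87.3; r = 89.8 − 87.3 = 2.5
x=35: ŷ = 0.3 + 2.9·35 = 101.8; r = 99.3 − 101.8 = -2.5
x=40: ŷ = 0.3 + 2.9·40 = 116.3; r = 116.8 − 116.3 = 0.5
SSE = 1 + 0.25 + 6.25 + 6.25 + 0.25 = 14
s = √(14/3) = √4.66667 ≈ 2.160

s = 2.160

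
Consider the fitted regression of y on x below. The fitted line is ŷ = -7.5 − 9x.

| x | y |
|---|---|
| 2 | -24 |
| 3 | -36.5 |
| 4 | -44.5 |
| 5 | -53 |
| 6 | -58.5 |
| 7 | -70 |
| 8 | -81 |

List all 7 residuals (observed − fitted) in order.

1.5, -2, -1, -0.5, 3, 0.5, -1.5

x=2: ŷ = -7.5 − 9·2 = -25.5; r = -24 − (-25.5) = 1.5
x=3: ŷ = -7.5 − 9·3 = -34.5; r = -36.5 − (-34.5) = -2
x=4: ŷ = -7.5 − 9·4 = -43.5; r = -44.5 − (-43.5) = -1
x=5: ŷ = -7.5 − 9·5 = -52.5; r = -53 − (-52.5) = -0.5
x=6: ŷ = -7.5 − 9·6 = -61.5; r = -58.5 − (-61.5) = 3
x=7: ŷ = -7.5 − 9·7 = -70.5; r = -70 − (-70.5) = 0.5
x=8: ŷ = -7.5 − 9·8 = -79.5; r = -81 − (-79.5) = -1.5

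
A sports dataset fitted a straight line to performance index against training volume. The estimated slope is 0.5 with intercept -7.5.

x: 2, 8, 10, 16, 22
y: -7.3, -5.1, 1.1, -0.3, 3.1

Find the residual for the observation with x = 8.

ŷ = -7.5 + 0.5·8 = -3.5
r = -5.1 − (-3.5) = -1.6

r = -1.6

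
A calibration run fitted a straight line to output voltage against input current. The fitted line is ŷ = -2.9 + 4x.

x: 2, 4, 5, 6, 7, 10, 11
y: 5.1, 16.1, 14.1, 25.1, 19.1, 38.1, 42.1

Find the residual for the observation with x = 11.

r = 1

ŷ = -2.9 + 4·11 = 41.1
r = 42.1 − 41.1 = 1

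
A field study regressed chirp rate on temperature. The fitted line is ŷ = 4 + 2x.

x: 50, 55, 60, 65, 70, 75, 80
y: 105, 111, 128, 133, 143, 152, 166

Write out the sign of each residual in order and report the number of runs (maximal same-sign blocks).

5 runs

x=50: ŷ = 4 + 2·50 = 104; r = 105 − 104 = 1
x=55: ŷ = 4 + 2·55 = 114; r = 111 − 114 = -3
x=60: ŷ = 4 + 2·60 = 124; r = 128 − 124 = 4
x=65: ŷ = 4 + 2·65 = 134; r = 133 − 134 = -1
x=70: ŷ = 4 + 2·70 = 144; r = 143 − 144 = -1
x=75: ŷ = 4 + 2·75 = 154; r = 152 − 154 = -2
x=80: ŷ = 4 + 2·80 = 164; r = 166 − 164 = 2
Signs: + − + − − − +
Runs: +×1, −×1, +×1, −×3, +×1 → 5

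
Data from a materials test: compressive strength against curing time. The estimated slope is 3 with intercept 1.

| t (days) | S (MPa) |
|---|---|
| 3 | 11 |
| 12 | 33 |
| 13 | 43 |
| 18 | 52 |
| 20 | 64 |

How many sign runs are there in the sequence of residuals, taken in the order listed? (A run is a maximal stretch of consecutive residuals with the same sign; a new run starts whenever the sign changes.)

t=3: Ŝ = 1 + 3·3 = 10; r = 11 − 10 = 1
t=12: Ŝ = 1 + 3·12 = 37; r = 33 − 37 = -4
t=13: Ŝ = 1 + 3·13 = 40; r = 43 − 40 = 3
t=18: Ŝ = 1 + 3·18 = 55; r = 52 − 55 = -3
t=20: Ŝ = 1 + 3·20 = 61; r = 64 − 61 = 3
Signs: + − + − +
Runs: +×1, −×1, +×1, −×1, +×1 → 5

5 runs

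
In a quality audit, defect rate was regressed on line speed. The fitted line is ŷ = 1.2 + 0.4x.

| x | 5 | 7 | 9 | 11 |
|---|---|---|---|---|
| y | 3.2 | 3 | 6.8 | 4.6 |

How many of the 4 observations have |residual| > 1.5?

x=5: ŷ = 1.2 + 0.4·5 = 3.2; e = 3.2 − 3.2 = 0
x=7: ŷ = 1.2 + 0.4·7 = 4; e = 3 − 4 = -1
x=9: ŷ = 1.2 + 0.4·9 = 4.8; e = 6.8 − 4.8 = 2
x=11: ŷ = 1.2 + 0.4·11 = 5.6; e = 4.6 − 5.6 = -1
|e| > 1.5: x=9 (|e|=2) → 1

1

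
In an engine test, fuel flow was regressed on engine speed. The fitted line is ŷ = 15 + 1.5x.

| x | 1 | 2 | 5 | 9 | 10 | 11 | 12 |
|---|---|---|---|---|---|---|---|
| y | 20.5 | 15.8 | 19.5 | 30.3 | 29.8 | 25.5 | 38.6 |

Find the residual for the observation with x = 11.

r = -6

ŷ = 15 + 1.5·11 = 31.5
r = 25.5 − 31.5 = -6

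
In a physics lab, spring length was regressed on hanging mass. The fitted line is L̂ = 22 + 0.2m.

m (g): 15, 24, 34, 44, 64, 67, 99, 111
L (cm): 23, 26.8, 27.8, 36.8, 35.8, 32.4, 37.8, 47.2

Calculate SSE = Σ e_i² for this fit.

SSE = 76

m=15: L̂ = 22 + 0.2·15 = 25; e = 23 − 25 = -2
m=24: L̂ = 22 + 0.2·24 = 26.8; e = 26.8 − 26.8 = 0
m=34: L̂ = 22 + 0.2·34 = 28.8; e = 27.8 − 28.8 = -1
m=44: L̂ = 22 + 0.2·44 = 30.8; e = 36.8 − 30.8 = 6
m=64: L̂ = 22 + 0.2·64 = 34.8; e = 35.8 − 34.8 = 1
m=67: L̂ = 22 + 0.2·67 = 35.4; e = 32.4 − 35.4 = -3
m=99: L̂ = 22 + 0.2·99 = 41.8; e = 37.8 − 41.8 = -4
m=111: L̂ = 22 + 0.2·111 = 44.2; e = 47.2 − 44.2 = 3
SSE = 4 + 0 + 1 + 36 + 1 + 9 + 16 + 9 = 76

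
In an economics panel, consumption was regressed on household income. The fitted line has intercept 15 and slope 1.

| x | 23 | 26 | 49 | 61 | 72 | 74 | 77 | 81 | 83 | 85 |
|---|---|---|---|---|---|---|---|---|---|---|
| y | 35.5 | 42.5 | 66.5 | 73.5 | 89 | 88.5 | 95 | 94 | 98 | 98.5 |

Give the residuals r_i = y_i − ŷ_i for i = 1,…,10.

-2.5, 1.5, 2.5, -2.5, 2, -0.5, 3, -2, 0, -1.5

x=23: ŷ = 15 + 23 = 38; r = 35.5 − 38 = -2.5
x=26: ŷ = 15 + 26 = 41; r = 42.5 − 41 = 1.5
x=49: ŷ = 15 + 49 = 64; r = 66.5 − 64 = 2.5
x=61: ŷ = 15 + 61 = 76; r = 73.5 − 76 = -2.5
x=72: ŷ = 15 + 72 = 87; r = 89 − 87 = 2
x=74: ŷ = 15 + 74 = 89; r = 88.5 − 89 = -0.5
x=77: ŷ = 15 + 77 = 92; r = 95 − 92 = 3
x=81: ŷ = 15 + 81 = 96; r = 94 − 96 = -2
x=83: ŷ = 15 + 83 = 98; r = 98 − 98 = 0
x=85: ŷ = 15 + 85 = 100; r = 98.5 − 100 = -1.5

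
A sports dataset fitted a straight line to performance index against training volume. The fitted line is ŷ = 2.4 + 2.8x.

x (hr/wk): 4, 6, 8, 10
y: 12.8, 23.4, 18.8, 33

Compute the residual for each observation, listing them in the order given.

x=4: ŷ = 2.4 + 2.8·4 = 13.6; r = 12.8 − 13.6 = -0.8
x=6: ŷ = 2.4 + 2.8·6 = 19.2; r = 23.4 − 19.2 = 4.2
x=8: ŷ = 2.4 + 2.8·8 = 24.8; r = 18.8 − 24.8 = -6
x=10: ŷ = 2.4 + 2.8·10 = 30.4; r = 33 − 30.4 = 2.6

-0.8, 4.2, -6, 2.6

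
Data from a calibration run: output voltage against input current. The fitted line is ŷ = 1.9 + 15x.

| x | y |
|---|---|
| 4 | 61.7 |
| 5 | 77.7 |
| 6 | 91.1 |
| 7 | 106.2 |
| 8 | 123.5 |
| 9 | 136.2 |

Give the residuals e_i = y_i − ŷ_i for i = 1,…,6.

-0.2, 0.8, -0.8, -0.7, 1.6, -0.7

x=4: ŷ = 1.9 + 15·4 = 61.9; e = 61.7 − 61.9 = -0.2
x=5: ŷ = 1.9 + 15·5 = 76.9; e = 77.7 − 76.9 = 0.8
x=6: ŷ = 1.9 + 15·6 = 91.9; e = 91.1 − 91.9 = -0.8
x=7: ŷ = 1.9 + 15·7 = 106.9; e = 106.2 − 106.9 = -0.7
x=8: ŷ = 1.9 + 15·8 = 121.9; e = 123.5 − 121.9 = 1.6
x=9: ŷ = 1.9 + 15·9 = 136.9; e = 136.2 − 136.9 = -0.7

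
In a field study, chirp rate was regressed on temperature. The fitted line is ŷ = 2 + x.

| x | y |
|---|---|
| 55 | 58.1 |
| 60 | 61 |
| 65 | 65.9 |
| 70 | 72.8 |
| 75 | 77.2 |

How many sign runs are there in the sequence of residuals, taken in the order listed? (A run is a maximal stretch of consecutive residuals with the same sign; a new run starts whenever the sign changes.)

3 runs

x=55: ŷ = 2 + 55 = 57; r = 58.1 − 57 = 1.1
x=60: ŷ = 2 + 60 = 62; r = 61 − 62 = -1
x=65: ŷ = 2 + 65 = 67; r = 65.9 − 67 = -1.1
x=70: ŷ = 2 + 70 = 72; r = 72.8 − 72 = 0.8
x=75: ŷ = 2 + 75 = 77; r = 77.2 − 77 = 0.2
Signs: + − − + +
Runs: +×1, −×2, +×2 → 3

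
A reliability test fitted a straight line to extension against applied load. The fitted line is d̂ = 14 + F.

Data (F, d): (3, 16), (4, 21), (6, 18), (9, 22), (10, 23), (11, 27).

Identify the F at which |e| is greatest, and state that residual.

F=3: d̂ = 14 + 3 = 17; e = 16 − 17 = -1
F=4: d̂ = 14 + 4 = 18; e = 21 − 18 = 3
F=6: d̂ = 14 + 6 = 20; e = 18 − 20 = -2
F=9: d̂ = 14 + 9 = 23; e = 22 − 23 = -1
F=10: d̂ = 14 + 10 = 24; e = 23 − 24 = -1
F=11: d̂ = 14 + 11 = 25; e = 27 − 25 = 2
Largest |e| is 3 at F = 4, residual 3.

F = 4, e = 3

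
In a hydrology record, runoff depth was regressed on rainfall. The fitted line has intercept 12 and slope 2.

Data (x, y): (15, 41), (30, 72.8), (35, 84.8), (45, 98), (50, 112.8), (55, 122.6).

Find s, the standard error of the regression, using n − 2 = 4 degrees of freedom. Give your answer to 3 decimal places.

s = 2.573

x=15: ŷ = 12 + 2·15 = 42; r = 41 − 42 = -1
x=30: ŷ = 12 + 2·30 = 72; r = 72.8 − 72 = 0.8
x=35: ŷ = 12 + 2·35 = 82; r = 84.8 − 82 = 2.8
x=45: ŷ = 12 + 2·45 = 102; r = 98 − 102 = -4
x=50: ŷ = 12 + 2·50 = 112; r = 112.8 − 112 = 0.8
x=55: ŷ = 12 + 2·55 = 122; r = 122.6 − 122 = 0.6
SSE = 1 + 0.64 + 7.84 + 16 + 0.64 + 0.36 = 26.48
s = √(26.48/4) = √6.62 ≈ 2.573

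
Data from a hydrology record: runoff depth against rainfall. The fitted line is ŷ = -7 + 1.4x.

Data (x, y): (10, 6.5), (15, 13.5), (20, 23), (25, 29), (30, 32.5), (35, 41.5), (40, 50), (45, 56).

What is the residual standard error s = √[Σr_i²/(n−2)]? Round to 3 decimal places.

s = 1.472

x=10: ŷ = -7 + 1.4·10 = 7; r = 6.5 − 7 = -0.5
x=15: ŷ = -7 + 1.4·15 = 14; r = 13.5 − 14 = -0.5
x=20: ŷ = -7 + 1.4·20 = 21; r = 23 − 21 = 2
x=25: ŷ = -7 + 1.4·25 = 28; r = 29 − 28 = 1
x=30: ŷ = -7 + 1.4·30 = 35; r = 32.5 − 35 = -2.5
x=35: ŷ = -7 + 1.4·35 = 42; r = 41.5 − 42 = -0.5
x=40: ŷ = -7 + 1.4·40 = 49; r = 50 − 49 = 1
x=45: ŷ = -7 + 1.4·45 = 56; r = 56 − 56 = 0
SSE = 0.25 + 0.25 + 4 + 1 + 6.25 + 0.25 + 1 + 0 = 13
s = √(13/6) = √2.16667 ≈ 1.472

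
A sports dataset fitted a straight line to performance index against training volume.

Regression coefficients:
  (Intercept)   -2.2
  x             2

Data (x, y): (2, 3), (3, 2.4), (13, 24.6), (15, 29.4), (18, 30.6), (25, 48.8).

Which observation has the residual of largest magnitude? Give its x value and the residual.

x = 18, r = -3.2

x=2: ŷ = -2.2 + 2·2 = 1.8; r = 3 − 1.8 = 1.2
x=3: ŷ = -2.2 + 2·3 = 3.8; r = 2.4 − 3.8 = -1.4
x=13: ŷ = -2.2 + 2·13 = 23.8; r = 24.6 − 23.8 = 0.8
x=15: ŷ = -2.2 + 2·15 = 27.8; r = 29.4 − 27.8 = 1.6
x=18: ŷ = -2.2 + 2·18 = 33.8; r = 30.6 − 33.8 = -3.2
x=25: ŷ = -2.2 + 2·25 = 47.8; r = 48.8 − 47.8 = 1
Largest |r| is 3.2 at x = 18, residual -3.2.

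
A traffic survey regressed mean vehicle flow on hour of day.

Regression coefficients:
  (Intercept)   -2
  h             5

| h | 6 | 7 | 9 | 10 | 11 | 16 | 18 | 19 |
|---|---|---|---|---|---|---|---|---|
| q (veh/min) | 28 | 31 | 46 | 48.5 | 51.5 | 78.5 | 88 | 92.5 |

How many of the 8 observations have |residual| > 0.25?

h=6: ŷ = -2 + 5·6 = 28; r = 28 − 28 = 0
h=7: ŷ = -2 + 5·7 = 33; r = 31 − 33 = -2
h=9: ŷ = -2 + 5·9 = 43; r = 46 − 43 = 3
h=10: ŷ = -2 + 5·10 = 48; r = 48.5 − 48 = 0.5
h=11: ŷ = -2 + 5·11 = 53; r = 51.5 − 53 = -1.5
h=16: ŷ = -2 + 5·16 = 78; r = 78.5 − 78 = 0.5
h=18: ŷ = -2 + 5·18 = 88; r = 88 − 88 = 0
h=19: ŷ = -2 + 5·19 = 93; r = 92.5 − 93 = -0.5
|r| > 0.25: h=7 (|r|=2), h=9 (|r|=3), h=10 (|r|=0.5), h=11 (|r|=1.5), h=16 (|r|=0.5), h=19 (|r|=0.5) → 6

6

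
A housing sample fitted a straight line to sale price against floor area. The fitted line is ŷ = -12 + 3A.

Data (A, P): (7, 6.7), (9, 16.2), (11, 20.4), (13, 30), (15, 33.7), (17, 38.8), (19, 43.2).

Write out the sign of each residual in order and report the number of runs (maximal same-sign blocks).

A=7: ŷ = -12 + 3·7 = 9; e = 6.7 − 9 = -2.3
A=9: ŷ = -12 + 3·9 = 15; e = 16.2 − 15 = 1.2
A=11: ŷ = -12 + 3·11 = 21; e = 20.4 − 21 = -0.6
A=13: ŷ = -12 + 3·13 = 27; e = 30 − 27 = 3
A=15: ŷ = -12 + 3·15 = 33; e = 33.7 − 33 = 0.7
A=17: ŷ = -12 + 3·17 = 39; e = 38.8 − 39 = -0.2
A=19: ŷ = -12 + 3·19 = 45; e = 43.2 − 45 = -1.8
Signs: − + − + + − −
Runs: −×1, +×1, −×1, +×2, −×2 → 5

5 runs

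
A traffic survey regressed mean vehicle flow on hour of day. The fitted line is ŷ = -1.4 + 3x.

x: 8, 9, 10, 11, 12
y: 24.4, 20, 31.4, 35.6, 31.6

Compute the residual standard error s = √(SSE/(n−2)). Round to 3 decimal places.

s = 4.741

x=8: ŷ = -1.4 + 3·8 = 22.6; e = 24.4 − 22.6 = 1.8
x=9: ŷ = -1.4 + 3·9 = 25.6; e = 20 − 25.6 = -5.6
x=10: ŷ = -1.4 + 3·10 = 28.6; e = 31.4 − 28.6 = 2.8
x=11: ŷ = -1.4 + 3·11 = 31.6; e = 35.6 − 31.6 = 4
x=12: ŷ = -1.4 + 3·12 = 34.6; e = 31.6 − 34.6 = -3
SSE = 3.24 + 31.36 + 7.84 + 16 + 9 = 67.44
s = √(67.44/3) = √22.48 ≈ 4.741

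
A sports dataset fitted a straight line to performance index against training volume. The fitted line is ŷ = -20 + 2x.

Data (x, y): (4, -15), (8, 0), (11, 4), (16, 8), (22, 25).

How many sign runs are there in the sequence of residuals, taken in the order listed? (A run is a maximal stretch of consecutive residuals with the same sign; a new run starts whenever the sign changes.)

4 runs

x=4: ŷ = -20 + 2·4 = -12; e = -15 − (-12) = -3
x=8: ŷ = -20 + 2·8 = -4; e = 0 − (-4) = 4
x=11: ŷ = -20 + 2·11 = 2; e = 4 − 2 = 2
x=16: ŷ = -20 + 2·16 = 12; e = 8 − 12 = -4
x=22: ŷ = -20 + 2·22 = 24; e = 25 − 24 = 1
Signs: − + + − +
Runs: −×1, +×2, −×1, +×1 → 4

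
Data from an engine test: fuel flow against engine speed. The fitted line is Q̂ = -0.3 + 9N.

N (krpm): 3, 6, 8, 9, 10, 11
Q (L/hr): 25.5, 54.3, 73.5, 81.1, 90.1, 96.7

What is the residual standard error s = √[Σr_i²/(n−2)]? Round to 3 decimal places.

s = 1.530

N=3: Q̂ = -0.3 + 9·3 = 26.7; r = 25.5 − 26.7 = -1.2
N=6: Q̂ = -0.3 + 9·6 = 53.7; r = 54.3 − 53.7 = 0.6
N=8: Q̂ = -0.3 + 9·8 = 71.7; r = 73.5 − 71.7 = 1.8
N=9: Q̂ = -0.3 + 9·9 = 80.7; r = 81.1 − 80.7 = 0.4
N=10: Q̂ = -0.3 + 9·10 = 89.7; r = 90.1 − 89.7 = 0.4
N=11: Q̂ = -0.3 + 9·11 = 98.7; r = 96.7 − 98.7 = -2
SSE = 1.44 + 0.36 + 3.24 + 0.16 + 0.16 + 4 = 9.36
s = √(9.36/4) = √2.34 ≈ 1.530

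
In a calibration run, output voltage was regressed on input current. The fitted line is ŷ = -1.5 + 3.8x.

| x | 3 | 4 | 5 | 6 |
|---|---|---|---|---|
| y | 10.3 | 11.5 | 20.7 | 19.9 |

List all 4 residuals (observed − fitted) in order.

0.4, -2.2, 3.2, -1.4

x=3: ŷ = -1.5 + 3.8·3 = 9.9; r = 10.3 − 9.9 = 0.4
x=4: ŷ = -1.5 + 3.8·4 = 13.7; r = 11.5 − 13.7 = -2.2
x=5: ŷ = -1.5 + 3.8·5 = 17.5; r = 20.7 − 17.5 = 3.2
x=6: ŷ = -1.5 + 3.8·6 = 21.3; r = 19.9 − 21.3 = -1.4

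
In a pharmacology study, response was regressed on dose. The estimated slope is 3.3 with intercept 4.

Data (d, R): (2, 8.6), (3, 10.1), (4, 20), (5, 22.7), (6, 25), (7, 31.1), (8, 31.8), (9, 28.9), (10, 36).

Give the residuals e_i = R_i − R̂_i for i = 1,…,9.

-2, -3.8, 2.8, 2.2, 1.2, 4, 1.4, -4.8, -1

d=2: R̂ = 4 + 3.3·2 = 10.6; e = 8.6 − 10.6 = -2
d=3: R̂ = 4 + 3.3·3 = 13.9; e = 10.1 − 13.9 = -3.8
d=4: R̂ = 4 + 3.3·4 = 17.2; e = 20 − 17.2 = 2.8
d=5: R̂ = 4 + 3.3·5 = 20.5; e = 22.7 − 20.5 = 2.2
d=6: R̂ = 4 + 3.3·6 = 23.8; e = 25 − 23.8 = 1.2
d=7: R̂ = 4 + 3.3·7 = 27.1; e = 31.1 − 27.1 = 4
d=8: R̂ = 4 + 3.3·8 = 30.4; e = 31.8 − 30.4 = 1.4
d=9: R̂ = 4 + 3.3·9 = 33.7; e = 28.9 − 33.7 = -4.8
d=10: R̂ = 4 + 3.3·10 = 37; e = 36 − 37 = -1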